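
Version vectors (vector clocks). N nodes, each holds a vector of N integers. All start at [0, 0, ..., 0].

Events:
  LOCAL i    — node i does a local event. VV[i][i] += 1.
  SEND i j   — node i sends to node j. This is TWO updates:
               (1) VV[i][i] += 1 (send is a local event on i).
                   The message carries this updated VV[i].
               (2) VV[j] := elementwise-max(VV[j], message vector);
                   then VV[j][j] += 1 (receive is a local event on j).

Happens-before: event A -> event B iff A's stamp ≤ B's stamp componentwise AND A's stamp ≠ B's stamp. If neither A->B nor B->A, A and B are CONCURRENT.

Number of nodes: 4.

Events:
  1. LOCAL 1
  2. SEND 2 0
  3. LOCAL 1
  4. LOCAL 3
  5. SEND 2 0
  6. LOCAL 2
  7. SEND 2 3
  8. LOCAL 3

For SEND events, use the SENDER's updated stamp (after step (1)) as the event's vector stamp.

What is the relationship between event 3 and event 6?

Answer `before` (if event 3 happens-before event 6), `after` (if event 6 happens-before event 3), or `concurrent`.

Answer: concurrent

Derivation:
Initial: VV[0]=[0, 0, 0, 0]
Initial: VV[1]=[0, 0, 0, 0]
Initial: VV[2]=[0, 0, 0, 0]
Initial: VV[3]=[0, 0, 0, 0]
Event 1: LOCAL 1: VV[1][1]++ -> VV[1]=[0, 1, 0, 0]
Event 2: SEND 2->0: VV[2][2]++ -> VV[2]=[0, 0, 1, 0], msg_vec=[0, 0, 1, 0]; VV[0]=max(VV[0],msg_vec) then VV[0][0]++ -> VV[0]=[1, 0, 1, 0]
Event 3: LOCAL 1: VV[1][1]++ -> VV[1]=[0, 2, 0, 0]
Event 4: LOCAL 3: VV[3][3]++ -> VV[3]=[0, 0, 0, 1]
Event 5: SEND 2->0: VV[2][2]++ -> VV[2]=[0, 0, 2, 0], msg_vec=[0, 0, 2, 0]; VV[0]=max(VV[0],msg_vec) then VV[0][0]++ -> VV[0]=[2, 0, 2, 0]
Event 6: LOCAL 2: VV[2][2]++ -> VV[2]=[0, 0, 3, 0]
Event 7: SEND 2->3: VV[2][2]++ -> VV[2]=[0, 0, 4, 0], msg_vec=[0, 0, 4, 0]; VV[3]=max(VV[3],msg_vec) then VV[3][3]++ -> VV[3]=[0, 0, 4, 2]
Event 8: LOCAL 3: VV[3][3]++ -> VV[3]=[0, 0, 4, 3]
Event 3 stamp: [0, 2, 0, 0]
Event 6 stamp: [0, 0, 3, 0]
[0, 2, 0, 0] <= [0, 0, 3, 0]? False
[0, 0, 3, 0] <= [0, 2, 0, 0]? False
Relation: concurrent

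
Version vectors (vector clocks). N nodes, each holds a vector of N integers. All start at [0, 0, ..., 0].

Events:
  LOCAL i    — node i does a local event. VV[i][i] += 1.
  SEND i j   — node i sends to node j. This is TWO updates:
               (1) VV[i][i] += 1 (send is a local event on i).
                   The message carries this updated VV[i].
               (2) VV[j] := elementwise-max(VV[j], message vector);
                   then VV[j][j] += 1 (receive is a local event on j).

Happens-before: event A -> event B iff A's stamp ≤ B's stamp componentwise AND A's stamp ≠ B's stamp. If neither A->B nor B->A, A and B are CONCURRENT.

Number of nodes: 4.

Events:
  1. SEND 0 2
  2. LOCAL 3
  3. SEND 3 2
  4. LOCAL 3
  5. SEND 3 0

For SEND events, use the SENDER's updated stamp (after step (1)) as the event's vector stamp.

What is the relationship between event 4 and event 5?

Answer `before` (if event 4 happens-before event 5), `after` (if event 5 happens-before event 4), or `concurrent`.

Answer: before

Derivation:
Initial: VV[0]=[0, 0, 0, 0]
Initial: VV[1]=[0, 0, 0, 0]
Initial: VV[2]=[0, 0, 0, 0]
Initial: VV[3]=[0, 0, 0, 0]
Event 1: SEND 0->2: VV[0][0]++ -> VV[0]=[1, 0, 0, 0], msg_vec=[1, 0, 0, 0]; VV[2]=max(VV[2],msg_vec) then VV[2][2]++ -> VV[2]=[1, 0, 1, 0]
Event 2: LOCAL 3: VV[3][3]++ -> VV[3]=[0, 0, 0, 1]
Event 3: SEND 3->2: VV[3][3]++ -> VV[3]=[0, 0, 0, 2], msg_vec=[0, 0, 0, 2]; VV[2]=max(VV[2],msg_vec) then VV[2][2]++ -> VV[2]=[1, 0, 2, 2]
Event 4: LOCAL 3: VV[3][3]++ -> VV[3]=[0, 0, 0, 3]
Event 5: SEND 3->0: VV[3][3]++ -> VV[3]=[0, 0, 0, 4], msg_vec=[0, 0, 0, 4]; VV[0]=max(VV[0],msg_vec) then VV[0][0]++ -> VV[0]=[2, 0, 0, 4]
Event 4 stamp: [0, 0, 0, 3]
Event 5 stamp: [0, 0, 0, 4]
[0, 0, 0, 3] <= [0, 0, 0, 4]? True
[0, 0, 0, 4] <= [0, 0, 0, 3]? False
Relation: before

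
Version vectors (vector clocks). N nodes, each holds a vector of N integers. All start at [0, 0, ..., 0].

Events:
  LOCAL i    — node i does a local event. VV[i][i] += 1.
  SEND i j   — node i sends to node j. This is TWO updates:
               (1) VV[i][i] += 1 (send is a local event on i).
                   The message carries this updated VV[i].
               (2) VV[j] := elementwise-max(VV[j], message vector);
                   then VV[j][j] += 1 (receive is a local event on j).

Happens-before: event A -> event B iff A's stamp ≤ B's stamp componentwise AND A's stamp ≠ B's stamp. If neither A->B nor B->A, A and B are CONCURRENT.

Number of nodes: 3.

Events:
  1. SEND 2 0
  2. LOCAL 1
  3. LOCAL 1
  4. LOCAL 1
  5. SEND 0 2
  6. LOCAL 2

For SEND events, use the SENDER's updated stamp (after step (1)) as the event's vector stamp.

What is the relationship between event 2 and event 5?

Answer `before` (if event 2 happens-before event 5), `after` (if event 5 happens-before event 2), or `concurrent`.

Initial: VV[0]=[0, 0, 0]
Initial: VV[1]=[0, 0, 0]
Initial: VV[2]=[0, 0, 0]
Event 1: SEND 2->0: VV[2][2]++ -> VV[2]=[0, 0, 1], msg_vec=[0, 0, 1]; VV[0]=max(VV[0],msg_vec) then VV[0][0]++ -> VV[0]=[1, 0, 1]
Event 2: LOCAL 1: VV[1][1]++ -> VV[1]=[0, 1, 0]
Event 3: LOCAL 1: VV[1][1]++ -> VV[1]=[0, 2, 0]
Event 4: LOCAL 1: VV[1][1]++ -> VV[1]=[0, 3, 0]
Event 5: SEND 0->2: VV[0][0]++ -> VV[0]=[2, 0, 1], msg_vec=[2, 0, 1]; VV[2]=max(VV[2],msg_vec) then VV[2][2]++ -> VV[2]=[2, 0, 2]
Event 6: LOCAL 2: VV[2][2]++ -> VV[2]=[2, 0, 3]
Event 2 stamp: [0, 1, 0]
Event 5 stamp: [2, 0, 1]
[0, 1, 0] <= [2, 0, 1]? False
[2, 0, 1] <= [0, 1, 0]? False
Relation: concurrent

Answer: concurrent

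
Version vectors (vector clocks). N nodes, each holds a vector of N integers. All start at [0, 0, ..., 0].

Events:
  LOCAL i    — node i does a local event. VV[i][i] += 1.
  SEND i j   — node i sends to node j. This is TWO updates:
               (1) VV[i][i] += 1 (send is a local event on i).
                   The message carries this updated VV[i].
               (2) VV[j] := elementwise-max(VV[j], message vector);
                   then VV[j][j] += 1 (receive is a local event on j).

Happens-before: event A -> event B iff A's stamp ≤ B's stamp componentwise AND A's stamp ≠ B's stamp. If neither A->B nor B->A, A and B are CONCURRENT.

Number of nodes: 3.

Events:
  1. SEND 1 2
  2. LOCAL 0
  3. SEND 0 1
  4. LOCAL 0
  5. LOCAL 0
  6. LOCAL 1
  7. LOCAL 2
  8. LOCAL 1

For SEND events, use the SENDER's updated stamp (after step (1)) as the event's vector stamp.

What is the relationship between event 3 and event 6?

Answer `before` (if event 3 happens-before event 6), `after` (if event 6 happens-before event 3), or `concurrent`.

Answer: before

Derivation:
Initial: VV[0]=[0, 0, 0]
Initial: VV[1]=[0, 0, 0]
Initial: VV[2]=[0, 0, 0]
Event 1: SEND 1->2: VV[1][1]++ -> VV[1]=[0, 1, 0], msg_vec=[0, 1, 0]; VV[2]=max(VV[2],msg_vec) then VV[2][2]++ -> VV[2]=[0, 1, 1]
Event 2: LOCAL 0: VV[0][0]++ -> VV[0]=[1, 0, 0]
Event 3: SEND 0->1: VV[0][0]++ -> VV[0]=[2, 0, 0], msg_vec=[2, 0, 0]; VV[1]=max(VV[1],msg_vec) then VV[1][1]++ -> VV[1]=[2, 2, 0]
Event 4: LOCAL 0: VV[0][0]++ -> VV[0]=[3, 0, 0]
Event 5: LOCAL 0: VV[0][0]++ -> VV[0]=[4, 0, 0]
Event 6: LOCAL 1: VV[1][1]++ -> VV[1]=[2, 3, 0]
Event 7: LOCAL 2: VV[2][2]++ -> VV[2]=[0, 1, 2]
Event 8: LOCAL 1: VV[1][1]++ -> VV[1]=[2, 4, 0]
Event 3 stamp: [2, 0, 0]
Event 6 stamp: [2, 3, 0]
[2, 0, 0] <= [2, 3, 0]? True
[2, 3, 0] <= [2, 0, 0]? False
Relation: before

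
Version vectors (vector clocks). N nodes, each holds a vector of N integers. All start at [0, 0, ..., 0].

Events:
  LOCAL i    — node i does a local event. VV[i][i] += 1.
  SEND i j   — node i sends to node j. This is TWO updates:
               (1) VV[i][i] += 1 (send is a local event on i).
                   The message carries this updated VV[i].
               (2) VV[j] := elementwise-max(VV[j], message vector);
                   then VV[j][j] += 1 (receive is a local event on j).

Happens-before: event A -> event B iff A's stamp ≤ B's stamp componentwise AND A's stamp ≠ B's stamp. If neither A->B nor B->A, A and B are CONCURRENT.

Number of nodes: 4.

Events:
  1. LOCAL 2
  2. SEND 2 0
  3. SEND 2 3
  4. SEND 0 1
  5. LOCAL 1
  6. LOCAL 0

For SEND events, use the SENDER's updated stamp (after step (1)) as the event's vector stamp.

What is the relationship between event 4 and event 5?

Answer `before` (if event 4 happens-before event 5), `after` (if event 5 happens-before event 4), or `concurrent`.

Answer: before

Derivation:
Initial: VV[0]=[0, 0, 0, 0]
Initial: VV[1]=[0, 0, 0, 0]
Initial: VV[2]=[0, 0, 0, 0]
Initial: VV[3]=[0, 0, 0, 0]
Event 1: LOCAL 2: VV[2][2]++ -> VV[2]=[0, 0, 1, 0]
Event 2: SEND 2->0: VV[2][2]++ -> VV[2]=[0, 0, 2, 0], msg_vec=[0, 0, 2, 0]; VV[0]=max(VV[0],msg_vec) then VV[0][0]++ -> VV[0]=[1, 0, 2, 0]
Event 3: SEND 2->3: VV[2][2]++ -> VV[2]=[0, 0, 3, 0], msg_vec=[0, 0, 3, 0]; VV[3]=max(VV[3],msg_vec) then VV[3][3]++ -> VV[3]=[0, 0, 3, 1]
Event 4: SEND 0->1: VV[0][0]++ -> VV[0]=[2, 0, 2, 0], msg_vec=[2, 0, 2, 0]; VV[1]=max(VV[1],msg_vec) then VV[1][1]++ -> VV[1]=[2, 1, 2, 0]
Event 5: LOCAL 1: VV[1][1]++ -> VV[1]=[2, 2, 2, 0]
Event 6: LOCAL 0: VV[0][0]++ -> VV[0]=[3, 0, 2, 0]
Event 4 stamp: [2, 0, 2, 0]
Event 5 stamp: [2, 2, 2, 0]
[2, 0, 2, 0] <= [2, 2, 2, 0]? True
[2, 2, 2, 0] <= [2, 0, 2, 0]? False
Relation: before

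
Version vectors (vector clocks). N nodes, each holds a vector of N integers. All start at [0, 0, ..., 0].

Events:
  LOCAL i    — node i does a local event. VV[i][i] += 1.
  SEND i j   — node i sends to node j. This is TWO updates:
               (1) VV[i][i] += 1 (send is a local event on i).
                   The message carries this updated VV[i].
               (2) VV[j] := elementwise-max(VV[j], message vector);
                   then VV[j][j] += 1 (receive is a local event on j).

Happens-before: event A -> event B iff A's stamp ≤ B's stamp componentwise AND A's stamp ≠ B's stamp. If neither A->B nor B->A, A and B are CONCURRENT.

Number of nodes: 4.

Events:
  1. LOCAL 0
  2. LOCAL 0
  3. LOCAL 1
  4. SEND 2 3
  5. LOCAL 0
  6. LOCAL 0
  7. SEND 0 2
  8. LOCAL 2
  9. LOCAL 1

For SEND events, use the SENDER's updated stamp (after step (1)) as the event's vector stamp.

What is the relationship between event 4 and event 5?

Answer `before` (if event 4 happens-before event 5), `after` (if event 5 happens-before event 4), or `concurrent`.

Initial: VV[0]=[0, 0, 0, 0]
Initial: VV[1]=[0, 0, 0, 0]
Initial: VV[2]=[0, 0, 0, 0]
Initial: VV[3]=[0, 0, 0, 0]
Event 1: LOCAL 0: VV[0][0]++ -> VV[0]=[1, 0, 0, 0]
Event 2: LOCAL 0: VV[0][0]++ -> VV[0]=[2, 0, 0, 0]
Event 3: LOCAL 1: VV[1][1]++ -> VV[1]=[0, 1, 0, 0]
Event 4: SEND 2->3: VV[2][2]++ -> VV[2]=[0, 0, 1, 0], msg_vec=[0, 0, 1, 0]; VV[3]=max(VV[3],msg_vec) then VV[3][3]++ -> VV[3]=[0, 0, 1, 1]
Event 5: LOCAL 0: VV[0][0]++ -> VV[0]=[3, 0, 0, 0]
Event 6: LOCAL 0: VV[0][0]++ -> VV[0]=[4, 0, 0, 0]
Event 7: SEND 0->2: VV[0][0]++ -> VV[0]=[5, 0, 0, 0], msg_vec=[5, 0, 0, 0]; VV[2]=max(VV[2],msg_vec) then VV[2][2]++ -> VV[2]=[5, 0, 2, 0]
Event 8: LOCAL 2: VV[2][2]++ -> VV[2]=[5, 0, 3, 0]
Event 9: LOCAL 1: VV[1][1]++ -> VV[1]=[0, 2, 0, 0]
Event 4 stamp: [0, 0, 1, 0]
Event 5 stamp: [3, 0, 0, 0]
[0, 0, 1, 0] <= [3, 0, 0, 0]? False
[3, 0, 0, 0] <= [0, 0, 1, 0]? False
Relation: concurrent

Answer: concurrent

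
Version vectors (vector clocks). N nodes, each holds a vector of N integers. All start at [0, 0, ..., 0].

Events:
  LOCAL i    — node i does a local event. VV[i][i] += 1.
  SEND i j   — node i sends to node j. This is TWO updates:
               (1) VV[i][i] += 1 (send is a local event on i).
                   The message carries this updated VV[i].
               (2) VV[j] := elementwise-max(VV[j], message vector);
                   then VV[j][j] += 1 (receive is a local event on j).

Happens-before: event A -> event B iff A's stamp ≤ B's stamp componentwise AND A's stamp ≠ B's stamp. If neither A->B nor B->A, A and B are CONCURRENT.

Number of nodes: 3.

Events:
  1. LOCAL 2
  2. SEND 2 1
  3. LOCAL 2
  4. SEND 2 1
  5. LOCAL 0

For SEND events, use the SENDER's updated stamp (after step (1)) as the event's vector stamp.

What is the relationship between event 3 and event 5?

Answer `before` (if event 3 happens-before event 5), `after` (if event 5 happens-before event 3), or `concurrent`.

Answer: concurrent

Derivation:
Initial: VV[0]=[0, 0, 0]
Initial: VV[1]=[0, 0, 0]
Initial: VV[2]=[0, 0, 0]
Event 1: LOCAL 2: VV[2][2]++ -> VV[2]=[0, 0, 1]
Event 2: SEND 2->1: VV[2][2]++ -> VV[2]=[0, 0, 2], msg_vec=[0, 0, 2]; VV[1]=max(VV[1],msg_vec) then VV[1][1]++ -> VV[1]=[0, 1, 2]
Event 3: LOCAL 2: VV[2][2]++ -> VV[2]=[0, 0, 3]
Event 4: SEND 2->1: VV[2][2]++ -> VV[2]=[0, 0, 4], msg_vec=[0, 0, 4]; VV[1]=max(VV[1],msg_vec) then VV[1][1]++ -> VV[1]=[0, 2, 4]
Event 5: LOCAL 0: VV[0][0]++ -> VV[0]=[1, 0, 0]
Event 3 stamp: [0, 0, 3]
Event 5 stamp: [1, 0, 0]
[0, 0, 3] <= [1, 0, 0]? False
[1, 0, 0] <= [0, 0, 3]? False
Relation: concurrent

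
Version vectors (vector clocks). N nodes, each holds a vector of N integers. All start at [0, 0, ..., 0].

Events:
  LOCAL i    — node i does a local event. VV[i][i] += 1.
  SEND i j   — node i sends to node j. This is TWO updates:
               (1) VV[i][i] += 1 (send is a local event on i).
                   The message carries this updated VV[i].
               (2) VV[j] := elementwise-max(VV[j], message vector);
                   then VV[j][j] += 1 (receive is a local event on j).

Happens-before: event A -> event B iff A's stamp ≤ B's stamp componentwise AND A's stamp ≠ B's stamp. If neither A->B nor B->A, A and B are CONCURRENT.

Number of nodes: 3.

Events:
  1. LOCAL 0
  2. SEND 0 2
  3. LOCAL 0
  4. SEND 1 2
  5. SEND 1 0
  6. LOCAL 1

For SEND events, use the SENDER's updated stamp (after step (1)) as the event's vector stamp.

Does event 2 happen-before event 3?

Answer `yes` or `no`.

Answer: yes

Derivation:
Initial: VV[0]=[0, 0, 0]
Initial: VV[1]=[0, 0, 0]
Initial: VV[2]=[0, 0, 0]
Event 1: LOCAL 0: VV[0][0]++ -> VV[0]=[1, 0, 0]
Event 2: SEND 0->2: VV[0][0]++ -> VV[0]=[2, 0, 0], msg_vec=[2, 0, 0]; VV[2]=max(VV[2],msg_vec) then VV[2][2]++ -> VV[2]=[2, 0, 1]
Event 3: LOCAL 0: VV[0][0]++ -> VV[0]=[3, 0, 0]
Event 4: SEND 1->2: VV[1][1]++ -> VV[1]=[0, 1, 0], msg_vec=[0, 1, 0]; VV[2]=max(VV[2],msg_vec) then VV[2][2]++ -> VV[2]=[2, 1, 2]
Event 5: SEND 1->0: VV[1][1]++ -> VV[1]=[0, 2, 0], msg_vec=[0, 2, 0]; VV[0]=max(VV[0],msg_vec) then VV[0][0]++ -> VV[0]=[4, 2, 0]
Event 6: LOCAL 1: VV[1][1]++ -> VV[1]=[0, 3, 0]
Event 2 stamp: [2, 0, 0]
Event 3 stamp: [3, 0, 0]
[2, 0, 0] <= [3, 0, 0]? True. Equal? False. Happens-before: True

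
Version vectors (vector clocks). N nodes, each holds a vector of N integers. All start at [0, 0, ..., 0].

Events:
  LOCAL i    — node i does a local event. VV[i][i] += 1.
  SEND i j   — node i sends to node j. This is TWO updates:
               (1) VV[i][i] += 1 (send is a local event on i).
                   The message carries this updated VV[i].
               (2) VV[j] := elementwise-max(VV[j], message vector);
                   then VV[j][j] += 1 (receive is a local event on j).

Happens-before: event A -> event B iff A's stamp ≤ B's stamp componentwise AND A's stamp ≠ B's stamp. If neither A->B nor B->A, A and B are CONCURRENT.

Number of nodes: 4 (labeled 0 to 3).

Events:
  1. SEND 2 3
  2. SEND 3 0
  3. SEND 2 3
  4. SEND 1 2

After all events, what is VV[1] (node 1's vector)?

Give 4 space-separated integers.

Answer: 0 1 0 0

Derivation:
Initial: VV[0]=[0, 0, 0, 0]
Initial: VV[1]=[0, 0, 0, 0]
Initial: VV[2]=[0, 0, 0, 0]
Initial: VV[3]=[0, 0, 0, 0]
Event 1: SEND 2->3: VV[2][2]++ -> VV[2]=[0, 0, 1, 0], msg_vec=[0, 0, 1, 0]; VV[3]=max(VV[3],msg_vec) then VV[3][3]++ -> VV[3]=[0, 0, 1, 1]
Event 2: SEND 3->0: VV[3][3]++ -> VV[3]=[0, 0, 1, 2], msg_vec=[0, 0, 1, 2]; VV[0]=max(VV[0],msg_vec) then VV[0][0]++ -> VV[0]=[1, 0, 1, 2]
Event 3: SEND 2->3: VV[2][2]++ -> VV[2]=[0, 0, 2, 0], msg_vec=[0, 0, 2, 0]; VV[3]=max(VV[3],msg_vec) then VV[3][3]++ -> VV[3]=[0, 0, 2, 3]
Event 4: SEND 1->2: VV[1][1]++ -> VV[1]=[0, 1, 0, 0], msg_vec=[0, 1, 0, 0]; VV[2]=max(VV[2],msg_vec) then VV[2][2]++ -> VV[2]=[0, 1, 3, 0]
Final vectors: VV[0]=[1, 0, 1, 2]; VV[1]=[0, 1, 0, 0]; VV[2]=[0, 1, 3, 0]; VV[3]=[0, 0, 2, 3]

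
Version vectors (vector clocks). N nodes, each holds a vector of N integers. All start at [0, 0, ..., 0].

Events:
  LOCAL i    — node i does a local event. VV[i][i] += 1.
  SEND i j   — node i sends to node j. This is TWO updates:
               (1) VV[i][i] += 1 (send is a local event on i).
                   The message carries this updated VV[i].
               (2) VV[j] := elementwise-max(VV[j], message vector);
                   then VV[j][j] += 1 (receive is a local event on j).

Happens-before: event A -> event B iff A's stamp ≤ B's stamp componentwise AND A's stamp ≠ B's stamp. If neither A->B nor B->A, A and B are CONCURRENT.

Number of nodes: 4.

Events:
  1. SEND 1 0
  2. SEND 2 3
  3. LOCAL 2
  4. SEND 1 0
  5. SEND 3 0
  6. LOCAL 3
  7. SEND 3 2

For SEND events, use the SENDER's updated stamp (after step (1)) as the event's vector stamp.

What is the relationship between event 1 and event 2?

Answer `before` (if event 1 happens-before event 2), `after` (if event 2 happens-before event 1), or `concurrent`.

Answer: concurrent

Derivation:
Initial: VV[0]=[0, 0, 0, 0]
Initial: VV[1]=[0, 0, 0, 0]
Initial: VV[2]=[0, 0, 0, 0]
Initial: VV[3]=[0, 0, 0, 0]
Event 1: SEND 1->0: VV[1][1]++ -> VV[1]=[0, 1, 0, 0], msg_vec=[0, 1, 0, 0]; VV[0]=max(VV[0],msg_vec) then VV[0][0]++ -> VV[0]=[1, 1, 0, 0]
Event 2: SEND 2->3: VV[2][2]++ -> VV[2]=[0, 0, 1, 0], msg_vec=[0, 0, 1, 0]; VV[3]=max(VV[3],msg_vec) then VV[3][3]++ -> VV[3]=[0, 0, 1, 1]
Event 3: LOCAL 2: VV[2][2]++ -> VV[2]=[0, 0, 2, 0]
Event 4: SEND 1->0: VV[1][1]++ -> VV[1]=[0, 2, 0, 0], msg_vec=[0, 2, 0, 0]; VV[0]=max(VV[0],msg_vec) then VV[0][0]++ -> VV[0]=[2, 2, 0, 0]
Event 5: SEND 3->0: VV[3][3]++ -> VV[3]=[0, 0, 1, 2], msg_vec=[0, 0, 1, 2]; VV[0]=max(VV[0],msg_vec) then VV[0][0]++ -> VV[0]=[3, 2, 1, 2]
Event 6: LOCAL 3: VV[3][3]++ -> VV[3]=[0, 0, 1, 3]
Event 7: SEND 3->2: VV[3][3]++ -> VV[3]=[0, 0, 1, 4], msg_vec=[0, 0, 1, 4]; VV[2]=max(VV[2],msg_vec) then VV[2][2]++ -> VV[2]=[0, 0, 3, 4]
Event 1 stamp: [0, 1, 0, 0]
Event 2 stamp: [0, 0, 1, 0]
[0, 1, 0, 0] <= [0, 0, 1, 0]? False
[0, 0, 1, 0] <= [0, 1, 0, 0]? False
Relation: concurrent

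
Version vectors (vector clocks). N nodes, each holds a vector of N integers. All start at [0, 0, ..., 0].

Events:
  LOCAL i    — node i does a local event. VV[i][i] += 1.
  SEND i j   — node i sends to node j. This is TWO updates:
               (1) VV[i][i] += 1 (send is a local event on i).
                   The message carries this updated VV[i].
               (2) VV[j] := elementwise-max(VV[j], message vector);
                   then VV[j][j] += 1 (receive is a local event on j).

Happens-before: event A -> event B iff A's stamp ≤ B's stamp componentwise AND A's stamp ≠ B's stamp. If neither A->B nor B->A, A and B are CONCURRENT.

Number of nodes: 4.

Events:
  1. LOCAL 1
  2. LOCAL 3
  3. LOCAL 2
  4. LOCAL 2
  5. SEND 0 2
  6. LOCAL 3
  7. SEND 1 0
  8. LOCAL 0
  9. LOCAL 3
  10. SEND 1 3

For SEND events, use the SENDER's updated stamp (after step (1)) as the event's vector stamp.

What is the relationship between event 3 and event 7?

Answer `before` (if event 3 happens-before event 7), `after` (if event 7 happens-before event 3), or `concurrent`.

Answer: concurrent

Derivation:
Initial: VV[0]=[0, 0, 0, 0]
Initial: VV[1]=[0, 0, 0, 0]
Initial: VV[2]=[0, 0, 0, 0]
Initial: VV[3]=[0, 0, 0, 0]
Event 1: LOCAL 1: VV[1][1]++ -> VV[1]=[0, 1, 0, 0]
Event 2: LOCAL 3: VV[3][3]++ -> VV[3]=[0, 0, 0, 1]
Event 3: LOCAL 2: VV[2][2]++ -> VV[2]=[0, 0, 1, 0]
Event 4: LOCAL 2: VV[2][2]++ -> VV[2]=[0, 0, 2, 0]
Event 5: SEND 0->2: VV[0][0]++ -> VV[0]=[1, 0, 0, 0], msg_vec=[1, 0, 0, 0]; VV[2]=max(VV[2],msg_vec) then VV[2][2]++ -> VV[2]=[1, 0, 3, 0]
Event 6: LOCAL 3: VV[3][3]++ -> VV[3]=[0, 0, 0, 2]
Event 7: SEND 1->0: VV[1][1]++ -> VV[1]=[0, 2, 0, 0], msg_vec=[0, 2, 0, 0]; VV[0]=max(VV[0],msg_vec) then VV[0][0]++ -> VV[0]=[2, 2, 0, 0]
Event 8: LOCAL 0: VV[0][0]++ -> VV[0]=[3, 2, 0, 0]
Event 9: LOCAL 3: VV[3][3]++ -> VV[3]=[0, 0, 0, 3]
Event 10: SEND 1->3: VV[1][1]++ -> VV[1]=[0, 3, 0, 0], msg_vec=[0, 3, 0, 0]; VV[3]=max(VV[3],msg_vec) then VV[3][3]++ -> VV[3]=[0, 3, 0, 4]
Event 3 stamp: [0, 0, 1, 0]
Event 7 stamp: [0, 2, 0, 0]
[0, 0, 1, 0] <= [0, 2, 0, 0]? False
[0, 2, 0, 0] <= [0, 0, 1, 0]? False
Relation: concurrent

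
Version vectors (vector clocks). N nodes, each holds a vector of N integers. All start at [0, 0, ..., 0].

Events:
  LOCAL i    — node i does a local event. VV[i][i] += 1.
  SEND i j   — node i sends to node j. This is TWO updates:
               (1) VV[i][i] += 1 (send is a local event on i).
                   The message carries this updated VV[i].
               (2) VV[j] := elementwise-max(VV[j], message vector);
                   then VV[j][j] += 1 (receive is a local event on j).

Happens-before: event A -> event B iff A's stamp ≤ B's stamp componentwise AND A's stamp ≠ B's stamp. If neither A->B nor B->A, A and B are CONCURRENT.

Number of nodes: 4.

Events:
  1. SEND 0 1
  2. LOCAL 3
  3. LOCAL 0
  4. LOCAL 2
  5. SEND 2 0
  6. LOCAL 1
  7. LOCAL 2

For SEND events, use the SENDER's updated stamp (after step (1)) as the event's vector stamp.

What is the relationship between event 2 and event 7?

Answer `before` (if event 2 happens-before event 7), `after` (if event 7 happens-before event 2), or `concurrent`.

Initial: VV[0]=[0, 0, 0, 0]
Initial: VV[1]=[0, 0, 0, 0]
Initial: VV[2]=[0, 0, 0, 0]
Initial: VV[3]=[0, 0, 0, 0]
Event 1: SEND 0->1: VV[0][0]++ -> VV[0]=[1, 0, 0, 0], msg_vec=[1, 0, 0, 0]; VV[1]=max(VV[1],msg_vec) then VV[1][1]++ -> VV[1]=[1, 1, 0, 0]
Event 2: LOCAL 3: VV[3][3]++ -> VV[3]=[0, 0, 0, 1]
Event 3: LOCAL 0: VV[0][0]++ -> VV[0]=[2, 0, 0, 0]
Event 4: LOCAL 2: VV[2][2]++ -> VV[2]=[0, 0, 1, 0]
Event 5: SEND 2->0: VV[2][2]++ -> VV[2]=[0, 0, 2, 0], msg_vec=[0, 0, 2, 0]; VV[0]=max(VV[0],msg_vec) then VV[0][0]++ -> VV[0]=[3, 0, 2, 0]
Event 6: LOCAL 1: VV[1][1]++ -> VV[1]=[1, 2, 0, 0]
Event 7: LOCAL 2: VV[2][2]++ -> VV[2]=[0, 0, 3, 0]
Event 2 stamp: [0, 0, 0, 1]
Event 7 stamp: [0, 0, 3, 0]
[0, 0, 0, 1] <= [0, 0, 3, 0]? False
[0, 0, 3, 0] <= [0, 0, 0, 1]? False
Relation: concurrent

Answer: concurrent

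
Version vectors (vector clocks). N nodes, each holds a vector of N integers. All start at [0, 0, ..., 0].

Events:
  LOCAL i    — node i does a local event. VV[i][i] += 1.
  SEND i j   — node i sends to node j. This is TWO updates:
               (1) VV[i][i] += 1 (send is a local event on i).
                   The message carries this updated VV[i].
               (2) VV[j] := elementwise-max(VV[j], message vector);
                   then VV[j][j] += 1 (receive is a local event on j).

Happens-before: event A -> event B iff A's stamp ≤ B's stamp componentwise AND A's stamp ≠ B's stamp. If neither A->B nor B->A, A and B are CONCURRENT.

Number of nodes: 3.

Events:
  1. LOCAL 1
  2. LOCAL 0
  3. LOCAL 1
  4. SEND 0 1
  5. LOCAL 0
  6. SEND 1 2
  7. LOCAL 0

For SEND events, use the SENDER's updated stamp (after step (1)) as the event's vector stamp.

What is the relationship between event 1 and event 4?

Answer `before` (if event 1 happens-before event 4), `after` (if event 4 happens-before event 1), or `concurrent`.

Answer: concurrent

Derivation:
Initial: VV[0]=[0, 0, 0]
Initial: VV[1]=[0, 0, 0]
Initial: VV[2]=[0, 0, 0]
Event 1: LOCAL 1: VV[1][1]++ -> VV[1]=[0, 1, 0]
Event 2: LOCAL 0: VV[0][0]++ -> VV[0]=[1, 0, 0]
Event 3: LOCAL 1: VV[1][1]++ -> VV[1]=[0, 2, 0]
Event 4: SEND 0->1: VV[0][0]++ -> VV[0]=[2, 0, 0], msg_vec=[2, 0, 0]; VV[1]=max(VV[1],msg_vec) then VV[1][1]++ -> VV[1]=[2, 3, 0]
Event 5: LOCAL 0: VV[0][0]++ -> VV[0]=[3, 0, 0]
Event 6: SEND 1->2: VV[1][1]++ -> VV[1]=[2, 4, 0], msg_vec=[2, 4, 0]; VV[2]=max(VV[2],msg_vec) then VV[2][2]++ -> VV[2]=[2, 4, 1]
Event 7: LOCAL 0: VV[0][0]++ -> VV[0]=[4, 0, 0]
Event 1 stamp: [0, 1, 0]
Event 4 stamp: [2, 0, 0]
[0, 1, 0] <= [2, 0, 0]? False
[2, 0, 0] <= [0, 1, 0]? False
Relation: concurrent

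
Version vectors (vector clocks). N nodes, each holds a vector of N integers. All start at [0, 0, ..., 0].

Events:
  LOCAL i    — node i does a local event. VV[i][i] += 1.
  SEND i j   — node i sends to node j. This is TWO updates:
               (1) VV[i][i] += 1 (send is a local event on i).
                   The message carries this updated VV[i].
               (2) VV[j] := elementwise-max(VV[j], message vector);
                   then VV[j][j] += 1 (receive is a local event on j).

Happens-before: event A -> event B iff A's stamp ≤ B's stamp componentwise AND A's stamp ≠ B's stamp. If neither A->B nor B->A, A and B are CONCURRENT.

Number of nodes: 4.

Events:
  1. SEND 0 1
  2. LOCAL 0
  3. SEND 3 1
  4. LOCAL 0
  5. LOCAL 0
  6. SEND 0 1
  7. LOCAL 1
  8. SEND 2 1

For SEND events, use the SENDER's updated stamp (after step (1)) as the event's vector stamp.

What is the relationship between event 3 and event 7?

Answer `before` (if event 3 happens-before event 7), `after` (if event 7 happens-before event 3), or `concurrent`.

Answer: before

Derivation:
Initial: VV[0]=[0, 0, 0, 0]
Initial: VV[1]=[0, 0, 0, 0]
Initial: VV[2]=[0, 0, 0, 0]
Initial: VV[3]=[0, 0, 0, 0]
Event 1: SEND 0->1: VV[0][0]++ -> VV[0]=[1, 0, 0, 0], msg_vec=[1, 0, 0, 0]; VV[1]=max(VV[1],msg_vec) then VV[1][1]++ -> VV[1]=[1, 1, 0, 0]
Event 2: LOCAL 0: VV[0][0]++ -> VV[0]=[2, 0, 0, 0]
Event 3: SEND 3->1: VV[3][3]++ -> VV[3]=[0, 0, 0, 1], msg_vec=[0, 0, 0, 1]; VV[1]=max(VV[1],msg_vec) then VV[1][1]++ -> VV[1]=[1, 2, 0, 1]
Event 4: LOCAL 0: VV[0][0]++ -> VV[0]=[3, 0, 0, 0]
Event 5: LOCAL 0: VV[0][0]++ -> VV[0]=[4, 0, 0, 0]
Event 6: SEND 0->1: VV[0][0]++ -> VV[0]=[5, 0, 0, 0], msg_vec=[5, 0, 0, 0]; VV[1]=max(VV[1],msg_vec) then VV[1][1]++ -> VV[1]=[5, 3, 0, 1]
Event 7: LOCAL 1: VV[1][1]++ -> VV[1]=[5, 4, 0, 1]
Event 8: SEND 2->1: VV[2][2]++ -> VV[2]=[0, 0, 1, 0], msg_vec=[0, 0, 1, 0]; VV[1]=max(VV[1],msg_vec) then VV[1][1]++ -> VV[1]=[5, 5, 1, 1]
Event 3 stamp: [0, 0, 0, 1]
Event 7 stamp: [5, 4, 0, 1]
[0, 0, 0, 1] <= [5, 4, 0, 1]? True
[5, 4, 0, 1] <= [0, 0, 0, 1]? False
Relation: before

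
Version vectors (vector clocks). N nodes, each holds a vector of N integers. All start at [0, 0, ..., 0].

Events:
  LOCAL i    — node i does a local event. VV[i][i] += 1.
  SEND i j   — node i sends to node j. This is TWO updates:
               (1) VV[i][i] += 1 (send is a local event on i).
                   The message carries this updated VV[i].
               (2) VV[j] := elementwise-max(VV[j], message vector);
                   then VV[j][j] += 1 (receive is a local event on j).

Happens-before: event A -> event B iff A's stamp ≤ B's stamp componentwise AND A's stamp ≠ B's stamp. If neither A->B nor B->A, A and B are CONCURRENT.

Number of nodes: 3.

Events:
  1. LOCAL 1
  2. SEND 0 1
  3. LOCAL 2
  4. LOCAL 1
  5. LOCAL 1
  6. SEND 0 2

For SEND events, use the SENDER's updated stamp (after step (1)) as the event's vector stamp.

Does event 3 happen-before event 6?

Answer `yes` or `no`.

Initial: VV[0]=[0, 0, 0]
Initial: VV[1]=[0, 0, 0]
Initial: VV[2]=[0, 0, 0]
Event 1: LOCAL 1: VV[1][1]++ -> VV[1]=[0, 1, 0]
Event 2: SEND 0->1: VV[0][0]++ -> VV[0]=[1, 0, 0], msg_vec=[1, 0, 0]; VV[1]=max(VV[1],msg_vec) then VV[1][1]++ -> VV[1]=[1, 2, 0]
Event 3: LOCAL 2: VV[2][2]++ -> VV[2]=[0, 0, 1]
Event 4: LOCAL 1: VV[1][1]++ -> VV[1]=[1, 3, 0]
Event 5: LOCAL 1: VV[1][1]++ -> VV[1]=[1, 4, 0]
Event 6: SEND 0->2: VV[0][0]++ -> VV[0]=[2, 0, 0], msg_vec=[2, 0, 0]; VV[2]=max(VV[2],msg_vec) then VV[2][2]++ -> VV[2]=[2, 0, 2]
Event 3 stamp: [0, 0, 1]
Event 6 stamp: [2, 0, 0]
[0, 0, 1] <= [2, 0, 0]? False. Equal? False. Happens-before: False

Answer: no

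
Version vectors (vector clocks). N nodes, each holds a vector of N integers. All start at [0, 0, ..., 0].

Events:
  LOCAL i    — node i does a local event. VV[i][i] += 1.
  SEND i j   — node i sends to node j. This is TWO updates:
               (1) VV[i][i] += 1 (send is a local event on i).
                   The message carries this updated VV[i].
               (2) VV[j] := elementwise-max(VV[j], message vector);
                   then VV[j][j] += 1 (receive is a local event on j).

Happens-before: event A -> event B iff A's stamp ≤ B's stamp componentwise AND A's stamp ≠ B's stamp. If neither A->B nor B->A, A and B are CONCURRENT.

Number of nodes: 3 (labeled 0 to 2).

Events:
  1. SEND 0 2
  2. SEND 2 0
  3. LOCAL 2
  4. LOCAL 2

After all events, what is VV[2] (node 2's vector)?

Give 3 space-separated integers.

Initial: VV[0]=[0, 0, 0]
Initial: VV[1]=[0, 0, 0]
Initial: VV[2]=[0, 0, 0]
Event 1: SEND 0->2: VV[0][0]++ -> VV[0]=[1, 0, 0], msg_vec=[1, 0, 0]; VV[2]=max(VV[2],msg_vec) then VV[2][2]++ -> VV[2]=[1, 0, 1]
Event 2: SEND 2->0: VV[2][2]++ -> VV[2]=[1, 0, 2], msg_vec=[1, 0, 2]; VV[0]=max(VV[0],msg_vec) then VV[0][0]++ -> VV[0]=[2, 0, 2]
Event 3: LOCAL 2: VV[2][2]++ -> VV[2]=[1, 0, 3]
Event 4: LOCAL 2: VV[2][2]++ -> VV[2]=[1, 0, 4]
Final vectors: VV[0]=[2, 0, 2]; VV[1]=[0, 0, 0]; VV[2]=[1, 0, 4]

Answer: 1 0 4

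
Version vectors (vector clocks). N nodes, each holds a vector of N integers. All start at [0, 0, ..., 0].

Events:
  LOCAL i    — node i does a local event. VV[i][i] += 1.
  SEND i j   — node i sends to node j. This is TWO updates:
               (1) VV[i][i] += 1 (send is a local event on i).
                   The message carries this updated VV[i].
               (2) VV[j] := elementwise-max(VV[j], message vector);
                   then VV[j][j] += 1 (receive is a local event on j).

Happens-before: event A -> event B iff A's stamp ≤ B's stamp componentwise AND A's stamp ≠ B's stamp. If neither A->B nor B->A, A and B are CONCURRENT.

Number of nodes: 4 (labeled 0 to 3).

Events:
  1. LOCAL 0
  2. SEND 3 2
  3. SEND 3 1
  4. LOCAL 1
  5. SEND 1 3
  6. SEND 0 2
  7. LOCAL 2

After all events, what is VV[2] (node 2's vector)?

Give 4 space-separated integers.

Answer: 2 0 3 1

Derivation:
Initial: VV[0]=[0, 0, 0, 0]
Initial: VV[1]=[0, 0, 0, 0]
Initial: VV[2]=[0, 0, 0, 0]
Initial: VV[3]=[0, 0, 0, 0]
Event 1: LOCAL 0: VV[0][0]++ -> VV[0]=[1, 0, 0, 0]
Event 2: SEND 3->2: VV[3][3]++ -> VV[3]=[0, 0, 0, 1], msg_vec=[0, 0, 0, 1]; VV[2]=max(VV[2],msg_vec) then VV[2][2]++ -> VV[2]=[0, 0, 1, 1]
Event 3: SEND 3->1: VV[3][3]++ -> VV[3]=[0, 0, 0, 2], msg_vec=[0, 0, 0, 2]; VV[1]=max(VV[1],msg_vec) then VV[1][1]++ -> VV[1]=[0, 1, 0, 2]
Event 4: LOCAL 1: VV[1][1]++ -> VV[1]=[0, 2, 0, 2]
Event 5: SEND 1->3: VV[1][1]++ -> VV[1]=[0, 3, 0, 2], msg_vec=[0, 3, 0, 2]; VV[3]=max(VV[3],msg_vec) then VV[3][3]++ -> VV[3]=[0, 3, 0, 3]
Event 6: SEND 0->2: VV[0][0]++ -> VV[0]=[2, 0, 0, 0], msg_vec=[2, 0, 0, 0]; VV[2]=max(VV[2],msg_vec) then VV[2][2]++ -> VV[2]=[2, 0, 2, 1]
Event 7: LOCAL 2: VV[2][2]++ -> VV[2]=[2, 0, 3, 1]
Final vectors: VV[0]=[2, 0, 0, 0]; VV[1]=[0, 3, 0, 2]; VV[2]=[2, 0, 3, 1]; VV[3]=[0, 3, 0, 3]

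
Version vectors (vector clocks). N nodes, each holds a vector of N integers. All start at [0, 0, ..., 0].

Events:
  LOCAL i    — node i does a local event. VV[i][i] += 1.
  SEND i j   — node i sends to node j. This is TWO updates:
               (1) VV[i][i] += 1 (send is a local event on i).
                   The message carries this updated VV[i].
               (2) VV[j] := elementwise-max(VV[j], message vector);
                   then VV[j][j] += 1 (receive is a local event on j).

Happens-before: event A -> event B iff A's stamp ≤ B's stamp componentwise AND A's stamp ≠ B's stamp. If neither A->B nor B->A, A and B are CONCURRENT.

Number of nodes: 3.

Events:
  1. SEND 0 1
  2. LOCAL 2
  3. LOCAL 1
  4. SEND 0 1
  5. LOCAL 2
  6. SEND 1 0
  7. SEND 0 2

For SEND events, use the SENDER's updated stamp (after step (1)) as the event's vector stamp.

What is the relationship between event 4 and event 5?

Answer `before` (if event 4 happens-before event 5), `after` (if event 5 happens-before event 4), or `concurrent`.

Initial: VV[0]=[0, 0, 0]
Initial: VV[1]=[0, 0, 0]
Initial: VV[2]=[0, 0, 0]
Event 1: SEND 0->1: VV[0][0]++ -> VV[0]=[1, 0, 0], msg_vec=[1, 0, 0]; VV[1]=max(VV[1],msg_vec) then VV[1][1]++ -> VV[1]=[1, 1, 0]
Event 2: LOCAL 2: VV[2][2]++ -> VV[2]=[0, 0, 1]
Event 3: LOCAL 1: VV[1][1]++ -> VV[1]=[1, 2, 0]
Event 4: SEND 0->1: VV[0][0]++ -> VV[0]=[2, 0, 0], msg_vec=[2, 0, 0]; VV[1]=max(VV[1],msg_vec) then VV[1][1]++ -> VV[1]=[2, 3, 0]
Event 5: LOCAL 2: VV[2][2]++ -> VV[2]=[0, 0, 2]
Event 6: SEND 1->0: VV[1][1]++ -> VV[1]=[2, 4, 0], msg_vec=[2, 4, 0]; VV[0]=max(VV[0],msg_vec) then VV[0][0]++ -> VV[0]=[3, 4, 0]
Event 7: SEND 0->2: VV[0][0]++ -> VV[0]=[4, 4, 0], msg_vec=[4, 4, 0]; VV[2]=max(VV[2],msg_vec) then VV[2][2]++ -> VV[2]=[4, 4, 3]
Event 4 stamp: [2, 0, 0]
Event 5 stamp: [0, 0, 2]
[2, 0, 0] <= [0, 0, 2]? False
[0, 0, 2] <= [2, 0, 0]? False
Relation: concurrent

Answer: concurrent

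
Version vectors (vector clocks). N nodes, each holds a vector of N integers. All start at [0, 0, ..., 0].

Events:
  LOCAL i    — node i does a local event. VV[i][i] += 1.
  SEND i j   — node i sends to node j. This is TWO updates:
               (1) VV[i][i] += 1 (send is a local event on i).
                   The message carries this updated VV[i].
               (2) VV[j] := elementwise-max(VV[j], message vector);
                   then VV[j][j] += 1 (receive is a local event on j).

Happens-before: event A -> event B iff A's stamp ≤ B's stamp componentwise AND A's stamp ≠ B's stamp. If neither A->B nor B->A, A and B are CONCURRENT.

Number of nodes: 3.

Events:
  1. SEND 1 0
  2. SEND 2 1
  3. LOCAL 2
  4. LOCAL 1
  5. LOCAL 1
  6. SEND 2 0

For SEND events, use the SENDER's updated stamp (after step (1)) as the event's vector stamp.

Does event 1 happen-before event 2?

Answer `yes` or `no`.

Initial: VV[0]=[0, 0, 0]
Initial: VV[1]=[0, 0, 0]
Initial: VV[2]=[0, 0, 0]
Event 1: SEND 1->0: VV[1][1]++ -> VV[1]=[0, 1, 0], msg_vec=[0, 1, 0]; VV[0]=max(VV[0],msg_vec) then VV[0][0]++ -> VV[0]=[1, 1, 0]
Event 2: SEND 2->1: VV[2][2]++ -> VV[2]=[0, 0, 1], msg_vec=[0, 0, 1]; VV[1]=max(VV[1],msg_vec) then VV[1][1]++ -> VV[1]=[0, 2, 1]
Event 3: LOCAL 2: VV[2][2]++ -> VV[2]=[0, 0, 2]
Event 4: LOCAL 1: VV[1][1]++ -> VV[1]=[0, 3, 1]
Event 5: LOCAL 1: VV[1][1]++ -> VV[1]=[0, 4, 1]
Event 6: SEND 2->0: VV[2][2]++ -> VV[2]=[0, 0, 3], msg_vec=[0, 0, 3]; VV[0]=max(VV[0],msg_vec) then VV[0][0]++ -> VV[0]=[2, 1, 3]
Event 1 stamp: [0, 1, 0]
Event 2 stamp: [0, 0, 1]
[0, 1, 0] <= [0, 0, 1]? False. Equal? False. Happens-before: False

Answer: no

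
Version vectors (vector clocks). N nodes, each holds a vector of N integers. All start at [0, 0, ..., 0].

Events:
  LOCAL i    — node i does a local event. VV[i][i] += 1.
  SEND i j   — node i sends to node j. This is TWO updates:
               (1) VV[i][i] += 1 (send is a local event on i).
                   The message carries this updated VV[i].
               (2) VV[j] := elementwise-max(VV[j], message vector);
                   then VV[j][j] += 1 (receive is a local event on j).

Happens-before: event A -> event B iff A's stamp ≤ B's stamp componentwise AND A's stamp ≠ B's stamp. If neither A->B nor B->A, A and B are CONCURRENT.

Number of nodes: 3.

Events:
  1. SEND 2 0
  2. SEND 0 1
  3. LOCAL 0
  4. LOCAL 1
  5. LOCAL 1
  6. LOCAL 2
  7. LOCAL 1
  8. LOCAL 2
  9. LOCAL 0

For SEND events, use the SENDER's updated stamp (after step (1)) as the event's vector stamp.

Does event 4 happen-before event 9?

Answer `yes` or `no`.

Initial: VV[0]=[0, 0, 0]
Initial: VV[1]=[0, 0, 0]
Initial: VV[2]=[0, 0, 0]
Event 1: SEND 2->0: VV[2][2]++ -> VV[2]=[0, 0, 1], msg_vec=[0, 0, 1]; VV[0]=max(VV[0],msg_vec) then VV[0][0]++ -> VV[0]=[1, 0, 1]
Event 2: SEND 0->1: VV[0][0]++ -> VV[0]=[2, 0, 1], msg_vec=[2, 0, 1]; VV[1]=max(VV[1],msg_vec) then VV[1][1]++ -> VV[1]=[2, 1, 1]
Event 3: LOCAL 0: VV[0][0]++ -> VV[0]=[3, 0, 1]
Event 4: LOCAL 1: VV[1][1]++ -> VV[1]=[2, 2, 1]
Event 5: LOCAL 1: VV[1][1]++ -> VV[1]=[2, 3, 1]
Event 6: LOCAL 2: VV[2][2]++ -> VV[2]=[0, 0, 2]
Event 7: LOCAL 1: VV[1][1]++ -> VV[1]=[2, 4, 1]
Event 8: LOCAL 2: VV[2][2]++ -> VV[2]=[0, 0, 3]
Event 9: LOCAL 0: VV[0][0]++ -> VV[0]=[4, 0, 1]
Event 4 stamp: [2, 2, 1]
Event 9 stamp: [4, 0, 1]
[2, 2, 1] <= [4, 0, 1]? False. Equal? False. Happens-before: False

Answer: no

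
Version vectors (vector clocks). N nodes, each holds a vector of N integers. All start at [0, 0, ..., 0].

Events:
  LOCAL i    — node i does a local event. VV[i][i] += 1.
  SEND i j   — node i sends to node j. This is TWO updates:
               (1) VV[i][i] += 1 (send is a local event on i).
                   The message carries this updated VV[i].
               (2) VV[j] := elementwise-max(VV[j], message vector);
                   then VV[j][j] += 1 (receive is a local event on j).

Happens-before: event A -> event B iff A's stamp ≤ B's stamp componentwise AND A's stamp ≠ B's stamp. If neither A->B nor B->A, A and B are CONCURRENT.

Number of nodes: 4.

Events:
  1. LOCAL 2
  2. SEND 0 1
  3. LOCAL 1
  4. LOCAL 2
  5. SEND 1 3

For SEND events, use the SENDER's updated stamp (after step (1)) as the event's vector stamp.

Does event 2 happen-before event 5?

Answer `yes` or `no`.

Answer: yes

Derivation:
Initial: VV[0]=[0, 0, 0, 0]
Initial: VV[1]=[0, 0, 0, 0]
Initial: VV[2]=[0, 0, 0, 0]
Initial: VV[3]=[0, 0, 0, 0]
Event 1: LOCAL 2: VV[2][2]++ -> VV[2]=[0, 0, 1, 0]
Event 2: SEND 0->1: VV[0][0]++ -> VV[0]=[1, 0, 0, 0], msg_vec=[1, 0, 0, 0]; VV[1]=max(VV[1],msg_vec) then VV[1][1]++ -> VV[1]=[1, 1, 0, 0]
Event 3: LOCAL 1: VV[1][1]++ -> VV[1]=[1, 2, 0, 0]
Event 4: LOCAL 2: VV[2][2]++ -> VV[2]=[0, 0, 2, 0]
Event 5: SEND 1->3: VV[1][1]++ -> VV[1]=[1, 3, 0, 0], msg_vec=[1, 3, 0, 0]; VV[3]=max(VV[3],msg_vec) then VV[3][3]++ -> VV[3]=[1, 3, 0, 1]
Event 2 stamp: [1, 0, 0, 0]
Event 5 stamp: [1, 3, 0, 0]
[1, 0, 0, 0] <= [1, 3, 0, 0]? True. Equal? False. Happens-before: True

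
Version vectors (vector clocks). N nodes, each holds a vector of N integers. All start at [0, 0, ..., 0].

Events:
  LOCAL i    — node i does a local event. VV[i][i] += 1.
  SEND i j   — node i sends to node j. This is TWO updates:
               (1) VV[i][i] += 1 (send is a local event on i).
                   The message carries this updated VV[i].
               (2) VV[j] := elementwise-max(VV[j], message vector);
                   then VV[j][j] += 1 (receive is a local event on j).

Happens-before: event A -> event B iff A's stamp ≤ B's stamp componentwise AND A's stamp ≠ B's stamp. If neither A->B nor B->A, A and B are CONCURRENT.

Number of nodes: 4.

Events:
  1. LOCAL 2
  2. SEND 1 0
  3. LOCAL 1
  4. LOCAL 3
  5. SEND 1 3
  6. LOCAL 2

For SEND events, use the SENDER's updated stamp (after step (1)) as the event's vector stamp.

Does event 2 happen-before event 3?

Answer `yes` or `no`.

Answer: yes

Derivation:
Initial: VV[0]=[0, 0, 0, 0]
Initial: VV[1]=[0, 0, 0, 0]
Initial: VV[2]=[0, 0, 0, 0]
Initial: VV[3]=[0, 0, 0, 0]
Event 1: LOCAL 2: VV[2][2]++ -> VV[2]=[0, 0, 1, 0]
Event 2: SEND 1->0: VV[1][1]++ -> VV[1]=[0, 1, 0, 0], msg_vec=[0, 1, 0, 0]; VV[0]=max(VV[0],msg_vec) then VV[0][0]++ -> VV[0]=[1, 1, 0, 0]
Event 3: LOCAL 1: VV[1][1]++ -> VV[1]=[0, 2, 0, 0]
Event 4: LOCAL 3: VV[3][3]++ -> VV[3]=[0, 0, 0, 1]
Event 5: SEND 1->3: VV[1][1]++ -> VV[1]=[0, 3, 0, 0], msg_vec=[0, 3, 0, 0]; VV[3]=max(VV[3],msg_vec) then VV[3][3]++ -> VV[3]=[0, 3, 0, 2]
Event 6: LOCAL 2: VV[2][2]++ -> VV[2]=[0, 0, 2, 0]
Event 2 stamp: [0, 1, 0, 0]
Event 3 stamp: [0, 2, 0, 0]
[0, 1, 0, 0] <= [0, 2, 0, 0]? True. Equal? False. Happens-before: True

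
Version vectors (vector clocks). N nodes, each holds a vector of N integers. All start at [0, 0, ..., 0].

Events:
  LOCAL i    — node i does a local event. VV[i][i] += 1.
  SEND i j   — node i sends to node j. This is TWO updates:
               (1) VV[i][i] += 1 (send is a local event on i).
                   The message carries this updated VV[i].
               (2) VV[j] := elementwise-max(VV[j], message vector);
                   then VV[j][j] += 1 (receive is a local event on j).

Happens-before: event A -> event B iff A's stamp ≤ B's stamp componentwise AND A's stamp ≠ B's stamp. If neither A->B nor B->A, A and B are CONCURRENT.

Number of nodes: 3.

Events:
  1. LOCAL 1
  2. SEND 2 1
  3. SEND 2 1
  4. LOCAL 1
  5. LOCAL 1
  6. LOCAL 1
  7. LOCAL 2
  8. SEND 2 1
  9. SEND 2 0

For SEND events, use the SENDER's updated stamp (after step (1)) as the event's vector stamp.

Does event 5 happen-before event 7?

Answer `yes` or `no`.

Initial: VV[0]=[0, 0, 0]
Initial: VV[1]=[0, 0, 0]
Initial: VV[2]=[0, 0, 0]
Event 1: LOCAL 1: VV[1][1]++ -> VV[1]=[0, 1, 0]
Event 2: SEND 2->1: VV[2][2]++ -> VV[2]=[0, 0, 1], msg_vec=[0, 0, 1]; VV[1]=max(VV[1],msg_vec) then VV[1][1]++ -> VV[1]=[0, 2, 1]
Event 3: SEND 2->1: VV[2][2]++ -> VV[2]=[0, 0, 2], msg_vec=[0, 0, 2]; VV[1]=max(VV[1],msg_vec) then VV[1][1]++ -> VV[1]=[0, 3, 2]
Event 4: LOCAL 1: VV[1][1]++ -> VV[1]=[0, 4, 2]
Event 5: LOCAL 1: VV[1][1]++ -> VV[1]=[0, 5, 2]
Event 6: LOCAL 1: VV[1][1]++ -> VV[1]=[0, 6, 2]
Event 7: LOCAL 2: VV[2][2]++ -> VV[2]=[0, 0, 3]
Event 8: SEND 2->1: VV[2][2]++ -> VV[2]=[0, 0, 4], msg_vec=[0, 0, 4]; VV[1]=max(VV[1],msg_vec) then VV[1][1]++ -> VV[1]=[0, 7, 4]
Event 9: SEND 2->0: VV[2][2]++ -> VV[2]=[0, 0, 5], msg_vec=[0, 0, 5]; VV[0]=max(VV[0],msg_vec) then VV[0][0]++ -> VV[0]=[1, 0, 5]
Event 5 stamp: [0, 5, 2]
Event 7 stamp: [0, 0, 3]
[0, 5, 2] <= [0, 0, 3]? False. Equal? False. Happens-before: False

Answer: no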